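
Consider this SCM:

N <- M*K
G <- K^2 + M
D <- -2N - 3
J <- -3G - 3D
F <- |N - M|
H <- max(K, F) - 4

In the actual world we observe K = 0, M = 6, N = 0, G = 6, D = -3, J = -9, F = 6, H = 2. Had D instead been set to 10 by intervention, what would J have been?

The intervention breaks the incoming arrows to D: D <- -2N - 3 no longer applies, and D = 10.
G = K^2 + M  [with K=0, M=6]  = 6
J = -3G - 3D  [with G=6, D=10]  = -48

-48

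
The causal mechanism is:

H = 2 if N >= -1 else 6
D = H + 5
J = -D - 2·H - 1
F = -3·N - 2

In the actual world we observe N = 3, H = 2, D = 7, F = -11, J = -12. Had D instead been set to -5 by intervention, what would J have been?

do(D=-5) replaces the equation D = H + 5 with the constant D = -5.
H = 2 if N >= -1 else 6  [with N=3]  = 2
J = -D - 2·H - 1  [with D=-5, H=2]  = 0

0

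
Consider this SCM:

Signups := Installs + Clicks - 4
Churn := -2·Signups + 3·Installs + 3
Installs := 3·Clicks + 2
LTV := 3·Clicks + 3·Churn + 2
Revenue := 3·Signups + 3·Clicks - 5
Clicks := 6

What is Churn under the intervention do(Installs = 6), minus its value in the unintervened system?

-14

Under do(Installs=6), the mechanism Installs := 3·Clicks + 2 is discarded; Installs is fixed at 6.
Signups = Installs + Clicks - 4  [with Installs=6, Clicks=6]  = 8
Churn = -2·Signups + 3·Installs + 3  [with Signups=8, Installs=6]  = 5
Without intervention: Installs = 3·Clicks + 2  [with Clicks=6]  = 20; Signups = Installs + Clicks - 4  [with Installs=20, Clicks=6]  = 22; Churn = -2·Signups + 3·Installs + 3  [with Signups=22, Installs=20]  = 19.
Change = 5 − 19 = -14.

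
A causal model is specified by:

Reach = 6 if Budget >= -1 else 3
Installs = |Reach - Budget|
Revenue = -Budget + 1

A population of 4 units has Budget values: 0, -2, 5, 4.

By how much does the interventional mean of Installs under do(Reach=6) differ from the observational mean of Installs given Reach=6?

Under do(Reach=6), Reach's equation is replaced by Reach=6 for every unit. Per-unit Installs: 6, 8, 1, 2. Mean = 4.25.
E[Installs|Reach=6] averages over only the 3 units with Reach=6 (Budget = 0, 5, 4): Installs = 6, 1, 2, mean 3.
Difference = 4.25 − 3 = 1.25.

1.25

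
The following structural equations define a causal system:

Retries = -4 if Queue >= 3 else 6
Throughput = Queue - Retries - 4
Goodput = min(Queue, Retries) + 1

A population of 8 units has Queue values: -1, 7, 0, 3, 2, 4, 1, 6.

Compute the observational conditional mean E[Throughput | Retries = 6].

-9.5

E[Throughput|Retries=6] averages over only the 4 units with Retries=6 (Queue = -1, 0, 2, 1): Throughput = -11, -10, -8, -9, mean -9.5.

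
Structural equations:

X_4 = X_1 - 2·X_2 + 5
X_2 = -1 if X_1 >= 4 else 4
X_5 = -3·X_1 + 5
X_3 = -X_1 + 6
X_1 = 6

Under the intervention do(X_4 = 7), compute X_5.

Intervening sets X_4 = 7 and removes its equation (X_4 = X_1 - 2·X_2 + 5).
No directed path runs from X_4 to X_5, so X_5 keeps its natural value.
X_5 = -3·X_1 + 5  [with X_1=6]  = -13

-13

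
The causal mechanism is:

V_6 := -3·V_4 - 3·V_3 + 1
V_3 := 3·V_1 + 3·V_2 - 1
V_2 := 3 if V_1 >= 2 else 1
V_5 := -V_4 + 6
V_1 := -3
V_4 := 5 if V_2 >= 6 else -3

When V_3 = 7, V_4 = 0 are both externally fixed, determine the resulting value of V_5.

Setting V_3 = 7, V_4 = 0 by intervention discards those variables' equations.
V_5 = -V_4 + 6  [with V_4=0]  = 6

6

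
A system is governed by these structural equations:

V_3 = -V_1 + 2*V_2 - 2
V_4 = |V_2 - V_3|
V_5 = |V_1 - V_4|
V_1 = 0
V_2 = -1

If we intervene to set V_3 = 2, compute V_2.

-1

Under do(V_3=2), the mechanism V_3 = -V_1 + 2*V_2 - 2 is discarded; V_3 is fixed at 2.
Since V_2 is not a descendant of the intervened variable, it is unaffected.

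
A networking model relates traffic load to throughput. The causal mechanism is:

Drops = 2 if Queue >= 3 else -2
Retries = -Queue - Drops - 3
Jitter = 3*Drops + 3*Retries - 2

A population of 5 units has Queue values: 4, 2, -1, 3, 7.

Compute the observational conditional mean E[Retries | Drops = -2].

Observing Drops=-2 restricts to units where Drops's equation naturally yields -2: Queue ∈ {2, -1}. In that subpopulation Retries = -3, 0, mean -1.5.

-1.5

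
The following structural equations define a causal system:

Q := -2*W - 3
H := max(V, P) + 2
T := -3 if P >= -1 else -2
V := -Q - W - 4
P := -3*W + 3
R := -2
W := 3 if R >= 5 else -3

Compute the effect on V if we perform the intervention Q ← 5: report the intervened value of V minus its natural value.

-2

Under do(Q=5), the mechanism Q := -2*W - 3 is discarded; Q is fixed at 5.
W = 3 if R >= 5 else -3  [with R=-2]  = -3
V = -Q - W - 4  [with Q=5, W=-3]  = -6
Without intervention: W = 3 if R >= 5 else -3  [with R=-2]  = -3; Q = -2*W - 3  [with W=-3]  = 3; V = -Q - W - 4  [with Q=3, W=-3]  = -4.
Change = -6 − (-4) = -2.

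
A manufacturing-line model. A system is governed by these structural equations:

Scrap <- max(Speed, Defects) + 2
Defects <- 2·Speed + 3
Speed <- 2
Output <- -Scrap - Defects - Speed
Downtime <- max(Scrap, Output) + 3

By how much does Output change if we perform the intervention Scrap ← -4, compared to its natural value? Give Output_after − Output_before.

The intervention breaks the incoming arrows to Scrap: Scrap <- max(Speed, Defects) + 2 no longer applies, and Scrap = -4.
Defects = 2·Speed + 3  [with Speed=2]  = 7
Output = -Scrap - Defects - Speed  [with Scrap=-4, Defects=7, Speed=2]  = -5
Without intervention: Defects = 2·Speed + 3  [with Speed=2]  = 7; Scrap = max(Speed, Defects) + 2  [with Speed=2, Defects=7]  = 9; Output = -Scrap - Defects - Speed  [with Scrap=9, Defects=7, Speed=2]  = -18.
Change = -5 − (-18) = 13.

13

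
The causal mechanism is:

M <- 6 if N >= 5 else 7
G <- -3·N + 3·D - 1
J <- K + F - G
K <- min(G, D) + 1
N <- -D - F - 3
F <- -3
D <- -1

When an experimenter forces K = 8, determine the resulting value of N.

do(K=8) replaces the equation K <- min(G, D) + 1 with the constant K = 8.
N is not downstream of the intervention, so its value is determined by the original equations.
N = -D - F - 3  [with D=-1, F=-3]  = 1

1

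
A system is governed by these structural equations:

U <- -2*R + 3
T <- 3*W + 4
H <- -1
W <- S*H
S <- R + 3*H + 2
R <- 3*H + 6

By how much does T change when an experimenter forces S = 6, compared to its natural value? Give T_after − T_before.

-12

Under do(S=6), the mechanism S <- R + 3*H + 2 is discarded; S is fixed at 6.
W = S*H  [with S=6, H=-1]  = -6
T = 3*W + 4  [with W=-6]  = -14
Without intervention: R = 3*H + 6  [with H=-1]  = 3; S = R + 3*H + 2  [with R=3, H=-1]  = 2; W = S*H  [with S=2, H=-1]  = -2; T = 3*W + 4  [with W=-2]  = -2.
Change = -14 − (-2) = -12.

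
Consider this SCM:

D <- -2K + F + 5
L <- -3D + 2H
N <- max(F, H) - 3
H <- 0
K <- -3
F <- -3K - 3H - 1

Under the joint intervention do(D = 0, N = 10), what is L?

0

Setting D = 0, N = 10 by intervention discards those variables' equations.
L = -3D + 2H  [with D=0, H=0]  = 0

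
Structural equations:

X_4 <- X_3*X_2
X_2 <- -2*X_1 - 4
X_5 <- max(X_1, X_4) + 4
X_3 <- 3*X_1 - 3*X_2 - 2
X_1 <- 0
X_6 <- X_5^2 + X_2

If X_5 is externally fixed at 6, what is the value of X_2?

-4

Under do(X_5=6), the mechanism X_5 <- max(X_1, X_4) + 4 is discarded; X_5 is fixed at 6.
No directed path runs from X_5 to X_2, so X_2 keeps its natural value.
X_2 = -2*X_1 - 4  [with X_1=0]  = -4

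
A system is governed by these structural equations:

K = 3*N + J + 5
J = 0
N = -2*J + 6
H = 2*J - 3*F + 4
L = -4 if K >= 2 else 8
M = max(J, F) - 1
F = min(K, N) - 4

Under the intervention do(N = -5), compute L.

8

Under do(N=-5), the mechanism N = -2*J + 6 is discarded; N is fixed at -5.
K = 3*N + J + 5  [with N=-5, J=0]  = -10
L = -4 if K >= 2 else 8  [with K=-10]  = 8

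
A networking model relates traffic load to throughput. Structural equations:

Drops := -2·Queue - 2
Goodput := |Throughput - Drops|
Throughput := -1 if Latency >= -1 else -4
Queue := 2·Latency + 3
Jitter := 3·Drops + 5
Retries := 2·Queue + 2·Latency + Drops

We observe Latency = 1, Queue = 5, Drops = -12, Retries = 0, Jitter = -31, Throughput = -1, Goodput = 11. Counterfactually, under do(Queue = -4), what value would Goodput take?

Under do(Queue=-4), the mechanism Queue := 2·Latency + 3 is discarded; Queue is fixed at -4.
Drops = -2·Queue - 2  [with Queue=-4]  = 6
Throughput = -1 if Latency >= -1 else -4  [with Latency=1]  = -1
Goodput = |Throughput - Drops|  [with Throughput=-1, Drops=6]  = 7

7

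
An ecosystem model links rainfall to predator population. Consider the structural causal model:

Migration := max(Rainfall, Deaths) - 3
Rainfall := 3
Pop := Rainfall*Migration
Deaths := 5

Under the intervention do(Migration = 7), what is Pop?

21

The intervention breaks the incoming arrows to Migration: Migration := max(Rainfall, Deaths) - 3 no longer applies, and Migration = 7.
Pop = Rainfall*Migration  [with Rainfall=3, Migration=7]  = 21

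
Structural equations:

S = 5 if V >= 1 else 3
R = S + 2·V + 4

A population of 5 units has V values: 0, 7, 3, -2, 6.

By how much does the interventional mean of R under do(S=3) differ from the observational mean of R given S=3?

7.6

Every unit gets S=3 under the intervention. R values become 7, 21, 13, 3, 19; E[R|do(S=3)] = 12.6.
E[R|S=3] averages over only the 2 units with S=3 (V = 0, -2): R = 7, 3, mean 5.
Difference = 12.6 − 5 = 7.6.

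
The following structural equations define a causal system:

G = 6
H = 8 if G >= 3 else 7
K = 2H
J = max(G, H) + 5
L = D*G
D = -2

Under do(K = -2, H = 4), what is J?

The joint intervention fixes K = -2, H = 4, removing each variable's own equation.
J = max(G, H) + 5  [with G=6, H=4]  = 11

11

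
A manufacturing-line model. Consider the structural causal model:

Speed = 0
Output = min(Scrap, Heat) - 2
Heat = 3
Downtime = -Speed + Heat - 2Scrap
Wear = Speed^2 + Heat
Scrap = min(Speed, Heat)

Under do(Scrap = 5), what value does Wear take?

Under do(Scrap=5), the mechanism Scrap = min(Speed, Heat) is discarded; Scrap is fixed at 5.
Since Wear is not a descendant of the intervened variable, it is unaffected.
Wear = Speed^2 + Heat  [with Speed=0, Heat=3]  = 3

3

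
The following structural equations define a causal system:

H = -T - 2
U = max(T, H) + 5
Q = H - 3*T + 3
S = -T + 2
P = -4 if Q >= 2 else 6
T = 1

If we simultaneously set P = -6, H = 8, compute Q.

8

Setting P = -6, H = 8 by intervention discards those variables' equations.
Q = H - 3*T + 3  [with H=8, T=1]  = 8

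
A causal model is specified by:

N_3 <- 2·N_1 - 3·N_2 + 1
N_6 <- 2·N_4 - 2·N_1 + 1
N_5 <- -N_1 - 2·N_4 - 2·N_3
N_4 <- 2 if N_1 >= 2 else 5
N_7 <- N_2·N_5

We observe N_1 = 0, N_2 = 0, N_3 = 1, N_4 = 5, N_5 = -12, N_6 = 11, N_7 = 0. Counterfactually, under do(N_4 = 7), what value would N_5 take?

Intervening sets N_4 = 7 and removes its equation (N_4 <- 2 if N_1 >= 2 else 5).
N_3 = 2·N_1 - 3·N_2 + 1  [with N_1=0, N_2=0]  = 1
N_5 = -N_1 - 2·N_4 - 2·N_3  [with N_1=0, N_4=7, N_3=1]  = -16

-16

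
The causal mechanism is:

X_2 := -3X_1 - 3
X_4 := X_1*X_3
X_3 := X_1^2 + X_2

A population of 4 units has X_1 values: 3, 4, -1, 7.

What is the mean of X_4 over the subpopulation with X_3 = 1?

Observing X_3=1 restricts to units where X_3's equation naturally yields 1: X_1 ∈ {4, -1}. In that subpopulation X_4 = 4, -1, mean 1.5.

1.5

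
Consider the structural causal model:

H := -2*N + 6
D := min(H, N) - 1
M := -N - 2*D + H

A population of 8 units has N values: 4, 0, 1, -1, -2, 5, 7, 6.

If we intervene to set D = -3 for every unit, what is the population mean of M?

4.5

do(D=-3) breaks D's dependence on N. With D=-3 fixed, M across the units is 0, 12, 9, 15, 18, -3, -9, -6, mean 4.5.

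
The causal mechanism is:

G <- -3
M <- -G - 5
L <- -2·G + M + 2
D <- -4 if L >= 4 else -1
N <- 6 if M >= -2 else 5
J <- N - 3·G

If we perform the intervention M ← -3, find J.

14

Under do(M=-3), the mechanism M <- -G - 5 is discarded; M is fixed at -3.
N = 6 if M >= -2 else 5  [with M=-3]  = 5
J = N - 3·G  [with N=5, G=-3]  = 14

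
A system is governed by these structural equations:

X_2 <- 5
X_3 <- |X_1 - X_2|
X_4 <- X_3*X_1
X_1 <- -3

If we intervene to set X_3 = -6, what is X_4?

18

The intervention breaks the incoming arrows to X_3: X_3 <- |X_1 - X_2| no longer applies, and X_3 = -6.
X_4 = X_3*X_1  [with X_3=-6, X_1=-3]  = 18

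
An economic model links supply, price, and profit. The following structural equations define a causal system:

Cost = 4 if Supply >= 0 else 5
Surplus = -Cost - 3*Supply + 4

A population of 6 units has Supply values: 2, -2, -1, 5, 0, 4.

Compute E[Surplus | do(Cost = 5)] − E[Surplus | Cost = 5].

Every unit gets Cost=5 under the intervention. Surplus values become -7, 5, 2, -16, -1, -13; E[Surplus|do(Cost=5)] = -5.
Observing Cost=5 restricts to units where Cost's equation naturally yields 5: Supply ∈ {-2, -1}. In that subpopulation Surplus = 5, 2, mean 3.5.
Difference = -5 − 3.5 = -8.5.

-8.5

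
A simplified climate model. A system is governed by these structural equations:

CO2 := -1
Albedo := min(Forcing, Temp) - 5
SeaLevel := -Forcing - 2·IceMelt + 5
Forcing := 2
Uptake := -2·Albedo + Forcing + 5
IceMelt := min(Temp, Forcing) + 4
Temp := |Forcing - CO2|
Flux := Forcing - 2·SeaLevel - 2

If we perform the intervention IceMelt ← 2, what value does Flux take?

2

The intervention breaks the incoming arrows to IceMelt: IceMelt := min(Temp, Forcing) + 4 no longer applies, and IceMelt = 2.
SeaLevel = -Forcing - 2·IceMelt + 5  [with Forcing=2, IceMelt=2]  = -1
Flux = Forcing - 2·SeaLevel - 2  [with Forcing=2, SeaLevel=-1]  = 2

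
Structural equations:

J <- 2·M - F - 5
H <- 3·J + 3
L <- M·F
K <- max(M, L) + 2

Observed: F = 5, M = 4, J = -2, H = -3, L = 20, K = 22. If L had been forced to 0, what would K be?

6

The intervention breaks the incoming arrows to L: L <- M·F no longer applies, and L = 0.
K = max(M, L) + 2  [with M=4, L=0]  = 6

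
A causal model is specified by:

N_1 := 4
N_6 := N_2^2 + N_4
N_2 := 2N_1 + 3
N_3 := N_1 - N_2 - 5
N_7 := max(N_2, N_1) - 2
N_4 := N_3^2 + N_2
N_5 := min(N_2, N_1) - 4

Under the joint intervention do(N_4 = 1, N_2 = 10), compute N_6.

The joint intervention fixes N_4 = 1, N_2 = 10, removing each variable's own equation.
N_6 = N_2^2 + N_4  [with N_2=10, N_4=1]  = 101

101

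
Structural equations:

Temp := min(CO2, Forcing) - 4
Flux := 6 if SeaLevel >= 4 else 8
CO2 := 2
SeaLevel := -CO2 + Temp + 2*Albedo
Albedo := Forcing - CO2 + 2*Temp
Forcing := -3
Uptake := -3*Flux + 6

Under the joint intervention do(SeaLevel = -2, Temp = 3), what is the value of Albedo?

Under do(SeaLevel = -2, Temp = 3), each intervened variable's structural equation is replaced by its fixed value.
Albedo = Forcing - CO2 + 2*Temp  [with Forcing=-3, CO2=2, Temp=3]  = 1

1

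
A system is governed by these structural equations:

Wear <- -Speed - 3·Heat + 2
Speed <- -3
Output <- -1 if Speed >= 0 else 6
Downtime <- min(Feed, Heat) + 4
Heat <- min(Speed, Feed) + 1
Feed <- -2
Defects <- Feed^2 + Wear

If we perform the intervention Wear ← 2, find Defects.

6

Intervening sets Wear = 2 and removes its equation (Wear <- -Speed - 3·Heat + 2).
Defects = Feed^2 + Wear  [with Feed=-2, Wear=2]  = 6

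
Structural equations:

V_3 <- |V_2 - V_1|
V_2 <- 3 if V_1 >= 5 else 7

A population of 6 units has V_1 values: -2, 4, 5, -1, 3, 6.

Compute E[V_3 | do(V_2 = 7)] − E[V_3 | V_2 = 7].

-1.5

Every unit gets V_2=7 under the intervention. V_3 values become 9, 3, 2, 8, 4, 1; E[V_3|do(V_2=7)] = 4.5.
Observing V_2=7 restricts to units where V_2's equation naturally yields 7: V_1 ∈ {-2, 4, -1, 3}. In that subpopulation V_3 = 9, 3, 8, 4, mean 6.
Difference = 4.5 − 6 = -1.5.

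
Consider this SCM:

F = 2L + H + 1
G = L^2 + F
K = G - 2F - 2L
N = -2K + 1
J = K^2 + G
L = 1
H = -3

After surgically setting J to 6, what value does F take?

0

Intervening sets J = 6 and removes its equation (J = K^2 + G).
F is not downstream of the intervention, so its value is determined by the original equations.
F = 2L + H + 1  [with L=1, H=-3]  = 0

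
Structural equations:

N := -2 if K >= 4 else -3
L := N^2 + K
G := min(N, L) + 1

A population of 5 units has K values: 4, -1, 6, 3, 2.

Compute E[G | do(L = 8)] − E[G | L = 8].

do(L=8) breaks L's dependence on K. With L=8 fixed, G across the units is -1, -2, -1, -2, -2, mean -1.6.
Conditioning on L=8 selects the 2 unit(s) with K ∈ {4, -1}. Their G values: -1, -2. Mean = -1.5.
Difference = -1.6 − (-1.5) = -0.1.

-0.1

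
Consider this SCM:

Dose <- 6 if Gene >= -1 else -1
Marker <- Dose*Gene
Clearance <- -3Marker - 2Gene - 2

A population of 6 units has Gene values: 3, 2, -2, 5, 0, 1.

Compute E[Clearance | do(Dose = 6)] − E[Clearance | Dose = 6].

The intervention sets Dose=6 in all 6 units regardless of Gene. Recomputing Clearance per unit gives -62, -42, 38, -102, -2, -22; average -32.
Observing Dose=6 restricts to units where Dose's equation naturally yields 6: Gene ∈ {3, 2, 5, 0, 1}. In that subpopulation Clearance = -62, -42, -102, -2, -22, mean -46.
Difference = -32 − (-46) = 14.

14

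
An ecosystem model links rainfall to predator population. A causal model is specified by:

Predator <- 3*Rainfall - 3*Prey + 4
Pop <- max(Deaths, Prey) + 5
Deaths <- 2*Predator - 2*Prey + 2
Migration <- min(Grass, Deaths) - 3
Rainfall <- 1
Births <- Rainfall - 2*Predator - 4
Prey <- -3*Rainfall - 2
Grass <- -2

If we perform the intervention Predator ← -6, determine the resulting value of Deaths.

0

Under do(Predator=-6), the mechanism Predator <- 3*Rainfall - 3*Prey + 4 is discarded; Predator is fixed at -6.
Prey = -3*Rainfall - 2  [with Rainfall=1]  = -5
Deaths = 2*Predator - 2*Prey + 2  [with Predator=-6, Prey=-5]  = 0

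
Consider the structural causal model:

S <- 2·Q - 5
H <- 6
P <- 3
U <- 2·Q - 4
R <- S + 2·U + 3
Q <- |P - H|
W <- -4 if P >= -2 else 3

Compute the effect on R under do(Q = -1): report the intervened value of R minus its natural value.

The intervention breaks the incoming arrows to Q: Q <- |P - H| no longer applies, and Q = -1.
U = 2·Q - 4  [with Q=-1]  = -6
S = 2·Q - 5  [with Q=-1]  = -7
R = S + 2·U + 3  [with S=-7, U=-6]  = -16
Without intervention: Q = |P - H|  [with P=3, H=6]  = 3; U = 2·Q - 4  [with Q=3]  = 2; S = 2·Q - 5  [with Q=3]  = 1; R = S + 2·U + 3  [with S=1, U=2]  = 8.
Change = -16 − 8 = -24.

-24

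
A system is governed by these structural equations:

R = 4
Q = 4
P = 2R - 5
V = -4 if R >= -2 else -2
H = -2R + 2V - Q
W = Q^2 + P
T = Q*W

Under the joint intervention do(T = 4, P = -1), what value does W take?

Setting T = 4, P = -1 by intervention discards those variables' equations.
W = Q^2 + P  [with Q=4, P=-1]  = 15

15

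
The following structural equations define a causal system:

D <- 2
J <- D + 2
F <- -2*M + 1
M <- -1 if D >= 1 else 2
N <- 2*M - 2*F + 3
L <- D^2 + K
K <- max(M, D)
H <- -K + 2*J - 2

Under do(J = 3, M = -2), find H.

The joint intervention fixes J = 3, M = -2, removing each variable's own equation.
K = max(M, D)  [with M=-2, D=2]  = 2
H = -K + 2*J - 2  [with K=2, J=3]  = 2

2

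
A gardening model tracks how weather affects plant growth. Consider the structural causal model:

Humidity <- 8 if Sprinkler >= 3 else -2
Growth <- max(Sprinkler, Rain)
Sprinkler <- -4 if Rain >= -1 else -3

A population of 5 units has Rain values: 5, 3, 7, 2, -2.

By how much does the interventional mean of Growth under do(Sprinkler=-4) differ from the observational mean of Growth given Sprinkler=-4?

-1.25

Every unit gets Sprinkler=-4 under the intervention. Growth values become 5, 3, 7, 2, -2; E[Growth|do(Sprinkler=-4)] = 3.
Observing Sprinkler=-4 restricts to units where Sprinkler's equation naturally yields -4: Rain ∈ {5, 3, 7, 2}. In that subpopulation Growth = 5, 3, 7, 2, mean 4.25.
Difference = 3 − 4.25 = -1.25.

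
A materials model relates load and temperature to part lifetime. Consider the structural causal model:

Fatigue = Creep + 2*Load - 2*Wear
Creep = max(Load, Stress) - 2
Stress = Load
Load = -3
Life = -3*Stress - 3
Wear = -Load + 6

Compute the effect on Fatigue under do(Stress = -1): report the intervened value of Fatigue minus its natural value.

2

do(Stress=-1) replaces the equation Stress = Load with the constant Stress = -1.
Creep = max(Load, Stress) - 2  [with Load=-3, Stress=-1]  = -3
Wear = -Load + 6  [with Load=-3]  = 9
Fatigue = Creep + 2*Load - 2*Wear  [with Creep=-3, Load=-3, Wear=9]  = -27
Without intervention: Stress = Load  [with Load=-3]  = -3; Creep = max(Load, Stress) - 2  [with Load=-3, Stress=-3]  = -5; Wear = -Load + 6  [with Load=-3]  = 9; Fatigue = Creep + 2*Load - 2*Wear  [with Creep=-5, Load=-3, Wear=9]  = -29.
Change = -27 − (-29) = 2.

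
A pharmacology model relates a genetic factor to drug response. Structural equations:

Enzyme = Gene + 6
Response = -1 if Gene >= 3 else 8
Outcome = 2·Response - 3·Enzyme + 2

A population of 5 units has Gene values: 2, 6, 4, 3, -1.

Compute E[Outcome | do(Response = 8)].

do(Response=8) breaks Response's dependence on Gene. With Response=8 fixed, Outcome across the units is -6, -18, -12, -9, 3, mean -8.4.

-8.4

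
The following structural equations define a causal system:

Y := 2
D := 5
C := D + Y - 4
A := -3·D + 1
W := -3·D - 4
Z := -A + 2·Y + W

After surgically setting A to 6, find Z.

Under do(A=6), the mechanism A := -3·D + 1 is discarded; A is fixed at 6.
W = -3·D - 4  [with D=5]  = -19
Z = -A + 2·Y + W  [with A=6, Y=2, W=-19]  = -21

-21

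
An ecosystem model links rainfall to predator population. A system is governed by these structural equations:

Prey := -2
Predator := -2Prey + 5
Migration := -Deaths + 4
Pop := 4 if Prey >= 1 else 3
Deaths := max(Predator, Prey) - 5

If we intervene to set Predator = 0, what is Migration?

9

Under do(Predator=0), the mechanism Predator := -2Prey + 5 is discarded; Predator is fixed at 0.
Deaths = max(Predator, Prey) - 5  [with Predator=0, Prey=-2]  = -5
Migration = -Deaths + 4  [with Deaths=-5]  = 9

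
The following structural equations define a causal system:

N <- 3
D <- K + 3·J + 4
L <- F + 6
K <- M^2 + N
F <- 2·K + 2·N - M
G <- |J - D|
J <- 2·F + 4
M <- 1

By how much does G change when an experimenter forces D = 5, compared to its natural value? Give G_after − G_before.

do(D=5) replaces the equation D <- K + 3·J + 4 with the constant D = 5.
K = M^2 + N  [with M=1, N=3]  = 4
F = 2·K + 2·N - M  [with K=4, N=3, M=1]  = 13
J = 2·F + 4  [with F=13]  = 30
G = |J - D|  [with J=30, D=5]  = 25
Without intervention: K = M^2 + N  [with M=1, N=3]  = 4; F = 2·K + 2·N - M  [with K=4, N=3, M=1]  = 13; J = 2·F + 4  [with F=13]  = 30; D = K + 3·J + 4  [with K=4, J=30]  = 98; G = |J - D|  [with J=30, D=98]  = 68.
Change = 25 − 68 = -43.

-43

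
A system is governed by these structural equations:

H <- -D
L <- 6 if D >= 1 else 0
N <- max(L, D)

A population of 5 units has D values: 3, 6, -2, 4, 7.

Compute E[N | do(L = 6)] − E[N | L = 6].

The intervention sets L=6 in all 5 units regardless of D. Recomputing N per unit gives 6, 6, 6, 6, 7; average 6.2.
Observing L=6 restricts to units where L's equation naturally yields 6: D ∈ {3, 6, 4, 7}. In that subpopulation N = 6, 6, 6, 7, mean 6.25.
Difference = 6.2 − 6.25 = -0.05.

-0.05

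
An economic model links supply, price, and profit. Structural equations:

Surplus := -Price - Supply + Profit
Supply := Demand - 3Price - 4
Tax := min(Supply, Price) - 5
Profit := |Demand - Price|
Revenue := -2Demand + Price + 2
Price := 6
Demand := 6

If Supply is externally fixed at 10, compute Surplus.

-16

The intervention breaks the incoming arrows to Supply: Supply := Demand - 3Price - 4 no longer applies, and Supply = 10.
Profit = |Demand - Price|  [with Demand=6, Price=6]  = 0
Surplus = -Price - Supply + Profit  [with Price=6, Supply=10, Profit=0]  = -16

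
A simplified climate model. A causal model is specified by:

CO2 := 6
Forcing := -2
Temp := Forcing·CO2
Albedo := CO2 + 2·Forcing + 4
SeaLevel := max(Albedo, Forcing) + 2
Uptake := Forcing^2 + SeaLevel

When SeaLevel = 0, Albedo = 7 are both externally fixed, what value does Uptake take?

4

Setting SeaLevel = 0, Albedo = 7 by intervention discards those variables' equations.
Uptake = Forcing^2 + SeaLevel  [with Forcing=-2, SeaLevel=0]  = 4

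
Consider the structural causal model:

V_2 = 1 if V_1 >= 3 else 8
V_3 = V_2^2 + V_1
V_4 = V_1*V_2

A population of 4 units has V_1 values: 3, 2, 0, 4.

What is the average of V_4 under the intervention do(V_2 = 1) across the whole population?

2.25

The intervention sets V_2=1 in all 4 units regardless of V_1. Recomputing V_4 per unit gives 3, 2, 0, 4; average 2.25.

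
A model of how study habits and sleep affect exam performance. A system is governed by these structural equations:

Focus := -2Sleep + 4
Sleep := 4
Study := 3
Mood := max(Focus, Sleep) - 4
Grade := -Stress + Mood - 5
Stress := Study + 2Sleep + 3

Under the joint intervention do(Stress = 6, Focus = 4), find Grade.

-11

Setting Stress = 6, Focus = 4 by intervention discards those variables' equations.
Mood = max(Focus, Sleep) - 4  [with Focus=4, Sleep=4]  = 0
Grade = -Stress + Mood - 5  [with Stress=6, Mood=0]  = -11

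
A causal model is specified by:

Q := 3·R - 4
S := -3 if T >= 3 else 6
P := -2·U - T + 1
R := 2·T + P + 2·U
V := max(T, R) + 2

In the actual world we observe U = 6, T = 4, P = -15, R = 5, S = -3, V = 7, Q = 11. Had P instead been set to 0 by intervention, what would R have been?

The intervention breaks the incoming arrows to P: P := -2·U - T + 1 no longer applies, and P = 0.
R = 2·T + P + 2·U  [with T=4, P=0, U=6]  = 20

20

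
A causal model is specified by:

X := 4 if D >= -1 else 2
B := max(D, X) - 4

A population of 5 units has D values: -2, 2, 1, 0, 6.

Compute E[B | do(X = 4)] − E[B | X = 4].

-0.1

Under do(X=4), X's equation is replaced by X=4 for every unit. Per-unit B: 0, 0, 0, 0, 2. Mean = 0.4.
Observing X=4 restricts to units where X's equation naturally yields 4: D ∈ {2, 1, 0, 6}. In that subpopulation B = 0, 0, 0, 2, mean 0.5.
Difference = 0.4 − 0.5 = -0.1.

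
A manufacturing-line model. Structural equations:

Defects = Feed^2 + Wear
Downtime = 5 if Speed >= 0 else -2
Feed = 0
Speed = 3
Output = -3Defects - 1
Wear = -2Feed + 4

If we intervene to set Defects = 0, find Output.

Intervening sets Defects = 0 and removes its equation (Defects = Feed^2 + Wear).
Output = -3Defects - 1  [with Defects=0]  = -1

-1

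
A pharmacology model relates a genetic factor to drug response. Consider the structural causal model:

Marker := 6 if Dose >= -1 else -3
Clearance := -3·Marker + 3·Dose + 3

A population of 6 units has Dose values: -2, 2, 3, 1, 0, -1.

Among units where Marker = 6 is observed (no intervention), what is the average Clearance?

E[Clearance|Marker=6] averages over only the 5 units with Marker=6 (Dose = 2, 3, 1, 0, -1): Clearance = -9, -6, -12, -15, -18, mean -12.

-12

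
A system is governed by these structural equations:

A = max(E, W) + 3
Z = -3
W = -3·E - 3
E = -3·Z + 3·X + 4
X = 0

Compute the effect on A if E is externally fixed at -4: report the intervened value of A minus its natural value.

do(E=-4) replaces the equation E = -3·Z + 3·X + 4 with the constant E = -4.
W = -3·E - 3  [with E=-4]  = 9
A = max(E, W) + 3  [with E=-4, W=9]  = 12
Without intervention: E = -3·Z + 3·X + 4  [with Z=-3, X=0]  = 13; W = -3·E - 3  [with E=13]  = -42; A = max(E, W) + 3  [with E=13, W=-42]  = 16.
Change = 12 − 16 = -4.

-4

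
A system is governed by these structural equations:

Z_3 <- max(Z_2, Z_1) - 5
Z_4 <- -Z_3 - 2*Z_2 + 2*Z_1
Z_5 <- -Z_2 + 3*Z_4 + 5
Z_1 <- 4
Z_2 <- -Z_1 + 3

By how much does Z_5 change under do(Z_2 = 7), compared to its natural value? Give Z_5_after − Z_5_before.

do(Z_2=7) replaces the equation Z_2 <- -Z_1 + 3 with the constant Z_2 = 7.
Z_3 = max(Z_2, Z_1) - 5  [with Z_2=7, Z_1=4]  = 2
Z_4 = -Z_3 - 2*Z_2 + 2*Z_1  [with Z_3=2, Z_2=7, Z_1=4]  = -8
Z_5 = -Z_2 + 3*Z_4 + 5  [with Z_2=7, Z_4=-8]  = -26
Without intervention: Z_2 = -Z_1 + 3  [with Z_1=4]  = -1; Z_3 = max(Z_2, Z_1) - 5  [with Z_2=-1, Z_1=4]  = -1; Z_4 = -Z_3 - 2*Z_2 + 2*Z_1  [with Z_3=-1, Z_2=-1, Z_1=4]  = 11; Z_5 = -Z_2 + 3*Z_4 + 5  [with Z_2=-1, Z_4=11]  = 39.
Change = -26 − 39 = -65.

-65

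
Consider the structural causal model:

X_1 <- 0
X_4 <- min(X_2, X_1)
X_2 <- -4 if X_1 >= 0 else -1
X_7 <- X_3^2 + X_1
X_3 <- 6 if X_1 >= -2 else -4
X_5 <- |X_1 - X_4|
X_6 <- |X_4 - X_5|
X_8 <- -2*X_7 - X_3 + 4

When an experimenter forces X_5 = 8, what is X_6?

12

The intervention breaks the incoming arrows to X_5: X_5 <- |X_1 - X_4| no longer applies, and X_5 = 8.
X_2 = -4 if X_1 >= 0 else -1  [with X_1=0]  = -4
X_4 = min(X_2, X_1)  [with X_2=-4, X_1=0]  = -4
X_6 = |X_4 - X_5|  [with X_4=-4, X_5=8]  = 12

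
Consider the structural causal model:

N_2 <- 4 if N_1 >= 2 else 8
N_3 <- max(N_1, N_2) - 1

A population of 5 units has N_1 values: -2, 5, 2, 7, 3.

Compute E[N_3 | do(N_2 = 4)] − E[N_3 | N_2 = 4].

do(N_2=4) breaks N_2's dependence on N_1. With N_2=4 fixed, N_3 across the units is 3, 4, 3, 6, 3, mean 3.8.
Observing N_2=4 restricts to units where N_2's equation naturally yields 4: N_1 ∈ {5, 2, 7, 3}. In that subpopulation N_3 = 4, 3, 6, 3, mean 4.
Difference = 3.8 − 4 = -0.2.

-0.2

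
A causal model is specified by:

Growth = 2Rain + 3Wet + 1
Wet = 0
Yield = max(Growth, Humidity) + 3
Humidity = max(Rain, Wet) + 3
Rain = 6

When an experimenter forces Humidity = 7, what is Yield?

Intervening sets Humidity = 7 and removes its equation (Humidity = max(Rain, Wet) + 3).
Growth = 2Rain + 3Wet + 1  [with Rain=6, Wet=0]  = 13
Yield = max(Growth, Humidity) + 3  [with Growth=13, Humidity=7]  = 16

16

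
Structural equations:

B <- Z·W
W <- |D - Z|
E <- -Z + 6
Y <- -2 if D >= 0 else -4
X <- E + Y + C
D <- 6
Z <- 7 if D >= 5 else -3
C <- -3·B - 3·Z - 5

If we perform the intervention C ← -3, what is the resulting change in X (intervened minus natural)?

do(C=-3) replaces the equation C <- -3·B - 3·Z - 5 with the constant C = -3.
Z = 7 if D >= 5 else -3  [with D=6]  = 7
E = -Z + 6  [with Z=7]  = -1
Y = -2 if D >= 0 else -4  [with D=6]  = -2
X = E + Y + C  [with E=-1, Y=-2, C=-3]  = -6
Without intervention: Z = 7 if D >= 5 else -3  [with D=6]  = 7; W = |D - Z|  [with D=6, Z=7]  = 1; B = Z·W  [with Z=7, W=1]  = 7; C = -3·B - 3·Z - 5  [with B=7, Z=7]  = -47; E = -Z + 6  [with Z=7]  = -1; Y = -2 if D >= 0 else -4  [with D=6]  = -2; X = E + Y + C  [with E=-1, Y=-2, C=-47]  = -50.
Change = -6 − (-50) = 44.

44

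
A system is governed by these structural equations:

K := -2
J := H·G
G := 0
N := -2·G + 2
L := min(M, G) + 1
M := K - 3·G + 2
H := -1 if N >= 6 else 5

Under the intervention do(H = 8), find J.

Intervening sets H = 8 and removes its equation (H := -1 if N >= 6 else 5).
J = H·G  [with H=8, G=0]  = 0

0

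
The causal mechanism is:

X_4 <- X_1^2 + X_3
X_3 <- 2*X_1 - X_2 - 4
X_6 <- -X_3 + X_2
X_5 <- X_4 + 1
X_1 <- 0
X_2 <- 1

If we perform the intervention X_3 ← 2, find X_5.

do(X_3=2) replaces the equation X_3 <- 2*X_1 - X_2 - 4 with the constant X_3 = 2.
X_4 = X_1^2 + X_3  [with X_1=0, X_3=2]  = 2
X_5 = X_4 + 1  [with X_4=2]  = 3

3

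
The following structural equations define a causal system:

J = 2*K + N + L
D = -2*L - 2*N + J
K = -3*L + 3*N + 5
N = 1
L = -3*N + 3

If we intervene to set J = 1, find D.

-1

Intervening sets J = 1 and removes its equation (J = 2*K + N + L).
L = -3*N + 3  [with N=1]  = 0
D = -2*L - 2*N + J  [with L=0, N=1, J=1]  = -1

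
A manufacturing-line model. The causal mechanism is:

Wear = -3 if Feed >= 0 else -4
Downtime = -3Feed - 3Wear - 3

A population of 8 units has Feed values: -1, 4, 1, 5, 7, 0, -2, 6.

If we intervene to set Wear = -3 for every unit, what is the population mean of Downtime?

-1.5

Under do(Wear=-3), Wear's equation is replaced by Wear=-3 for every unit. Per-unit Downtime: 9, -6, 3, -9, -15, 6, 12, -12. Mean = -1.5.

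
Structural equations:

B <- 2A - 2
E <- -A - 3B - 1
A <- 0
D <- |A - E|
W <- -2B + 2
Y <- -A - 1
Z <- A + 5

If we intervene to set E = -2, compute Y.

-1

The intervention breaks the incoming arrows to E: E <- -A - 3B - 1 no longer applies, and E = -2.
Since Y is not a descendant of the intervened variable, it is unaffected.
Y = -A - 1  [with A=0]  = -1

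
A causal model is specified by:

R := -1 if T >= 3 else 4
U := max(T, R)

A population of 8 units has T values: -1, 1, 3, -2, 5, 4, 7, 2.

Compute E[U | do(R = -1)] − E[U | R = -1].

-2.25

The intervention sets R=-1 in all 8 units regardless of T. Recomputing U per unit gives -1, 1, 3, -1, 5, 4, 7, 2; average 2.5.
Observing R=-1 restricts to units where R's equation naturally yields -1: T ∈ {3, 5, 4, 7}. In that subpopulation U = 3, 5, 4, 7, mean 4.75.
Difference = 2.5 − 4.75 = -2.25.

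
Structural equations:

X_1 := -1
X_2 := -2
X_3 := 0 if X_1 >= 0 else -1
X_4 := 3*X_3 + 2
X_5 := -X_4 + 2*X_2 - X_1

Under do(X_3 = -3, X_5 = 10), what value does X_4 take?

-7

The joint intervention fixes X_3 = -3, X_5 = 10, removing each variable's own equation.
X_4 = 3*X_3 + 2  [with X_3=-3]  = -7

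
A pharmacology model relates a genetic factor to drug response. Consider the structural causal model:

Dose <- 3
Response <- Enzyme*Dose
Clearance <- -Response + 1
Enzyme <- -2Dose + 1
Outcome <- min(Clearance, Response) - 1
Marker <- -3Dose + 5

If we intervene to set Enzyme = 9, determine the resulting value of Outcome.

Under do(Enzyme=9), the mechanism Enzyme <- -2Dose + 1 is discarded; Enzyme is fixed at 9.
Response = Enzyme*Dose  [with Enzyme=9, Dose=3]  = 27
Clearance = -Response + 1  [with Response=27]  = -26
Outcome = min(Clearance, Response) - 1  [with Clearance=-26, Response=27]  = -27

-27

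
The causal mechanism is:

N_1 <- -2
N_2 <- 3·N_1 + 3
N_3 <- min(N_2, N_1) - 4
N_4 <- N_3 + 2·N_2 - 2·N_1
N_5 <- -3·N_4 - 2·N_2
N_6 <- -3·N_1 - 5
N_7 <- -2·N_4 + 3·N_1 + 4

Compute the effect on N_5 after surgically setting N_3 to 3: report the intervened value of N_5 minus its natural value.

-30

do(N_3=3) replaces the equation N_3 <- min(N_2, N_1) - 4 with the constant N_3 = 3.
N_2 = 3·N_1 + 3  [with N_1=-2]  = -3
N_4 = N_3 + 2·N_2 - 2·N_1  [with N_3=3, N_2=-3, N_1=-2]  = 1
N_5 = -3·N_4 - 2·N_2  [with N_4=1, N_2=-3]  = 3
Without intervention: N_2 = 3·N_1 + 3  [with N_1=-2]  = -3; N_3 = min(N_2, N_1) - 4  [with N_2=-3, N_1=-2]  = -7; N_4 = N_3 + 2·N_2 - 2·N_1  [with N_3=-7, N_2=-3, N_1=-2]  = -9; N_5 = -3·N_4 - 2·N_2  [with N_4=-9, N_2=-3]  = 33.
Change = 3 − 33 = -30.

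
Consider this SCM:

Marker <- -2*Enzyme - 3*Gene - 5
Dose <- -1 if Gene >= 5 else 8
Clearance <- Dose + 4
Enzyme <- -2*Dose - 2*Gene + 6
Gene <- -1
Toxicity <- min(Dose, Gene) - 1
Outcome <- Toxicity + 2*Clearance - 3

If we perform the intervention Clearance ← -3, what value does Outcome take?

Intervening sets Clearance = -3 and removes its equation (Clearance <- Dose + 4).
Dose = -1 if Gene >= 5 else 8  [with Gene=-1]  = 8
Toxicity = min(Dose, Gene) - 1  [with Dose=8, Gene=-1]  = -2
Outcome = Toxicity + 2*Clearance - 3  [with Toxicity=-2, Clearance=-3]  = -11

-11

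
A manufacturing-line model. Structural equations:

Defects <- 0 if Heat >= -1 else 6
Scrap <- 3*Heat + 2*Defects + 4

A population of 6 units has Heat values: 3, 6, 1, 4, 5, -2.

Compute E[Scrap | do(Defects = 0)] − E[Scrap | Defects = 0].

-2.9

do(Defects=0) breaks Defects's dependence on Heat. With Defects=0 fixed, Scrap across the units is 13, 22, 7, 16, 19, -2, mean 12.5.
Conditioning on Defects=0 selects the 5 unit(s) with Heat ∈ {3, 6, 1, 4, 5}. Their Scrap values: 13, 22, 7, 16, 19. Mean = 15.4.
Difference = 12.5 − 15.4 = -2.9.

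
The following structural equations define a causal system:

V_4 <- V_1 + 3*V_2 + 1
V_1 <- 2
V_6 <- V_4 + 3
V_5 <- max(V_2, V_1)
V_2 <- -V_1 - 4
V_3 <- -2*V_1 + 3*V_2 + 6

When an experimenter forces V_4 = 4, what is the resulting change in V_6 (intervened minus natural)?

19

Under do(V_4=4), the mechanism V_4 <- V_1 + 3*V_2 + 1 is discarded; V_4 is fixed at 4.
V_6 = V_4 + 3  [with V_4=4]  = 7
Without intervention: V_2 = -V_1 - 4  [with V_1=2]  = -6; V_4 = V_1 + 3*V_2 + 1  [with V_1=2, V_2=-6]  = -15; V_6 = V_4 + 3  [with V_4=-15]  = -12.
Change = 7 − (-12) = 19.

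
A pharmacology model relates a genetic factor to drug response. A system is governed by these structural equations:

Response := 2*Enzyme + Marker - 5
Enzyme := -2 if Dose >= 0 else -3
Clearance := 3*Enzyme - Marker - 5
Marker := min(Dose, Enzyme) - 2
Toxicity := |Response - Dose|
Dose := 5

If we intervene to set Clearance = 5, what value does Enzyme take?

-2

do(Clearance=5) replaces the equation Clearance := 3*Enzyme - Marker - 5 with the constant Clearance = 5.
Enzyme is not downstream of the intervention, so its value is determined by the original equations.
Enzyme = -2 if Dose >= 0 else -3  [with Dose=5]  = -2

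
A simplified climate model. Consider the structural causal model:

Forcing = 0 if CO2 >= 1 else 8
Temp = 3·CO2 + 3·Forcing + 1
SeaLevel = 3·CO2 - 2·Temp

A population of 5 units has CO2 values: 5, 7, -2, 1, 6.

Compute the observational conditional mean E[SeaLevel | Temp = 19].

-32

Conditioning on Temp=19 selects the 2 unit(s) with CO2 ∈ {-2, 6}. Their SeaLevel values: -44, -20. Mean = -32.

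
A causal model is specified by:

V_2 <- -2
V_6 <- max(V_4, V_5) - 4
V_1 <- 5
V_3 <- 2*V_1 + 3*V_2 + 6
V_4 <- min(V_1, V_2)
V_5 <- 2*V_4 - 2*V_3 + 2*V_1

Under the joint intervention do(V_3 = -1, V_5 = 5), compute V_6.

1

Setting V_3 = -1, V_5 = 5 by intervention discards those variables' equations.
V_4 = min(V_1, V_2)  [with V_1=5, V_2=-2]  = -2
V_6 = max(V_4, V_5) - 4  [with V_4=-2, V_5=5]  = 1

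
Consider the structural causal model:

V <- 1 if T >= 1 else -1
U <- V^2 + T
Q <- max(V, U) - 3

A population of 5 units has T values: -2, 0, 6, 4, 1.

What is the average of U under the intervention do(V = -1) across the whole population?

2.8

The intervention sets V=-1 in all 5 units regardless of T. Recomputing U per unit gives -1, 1, 7, 5, 2; average 2.8.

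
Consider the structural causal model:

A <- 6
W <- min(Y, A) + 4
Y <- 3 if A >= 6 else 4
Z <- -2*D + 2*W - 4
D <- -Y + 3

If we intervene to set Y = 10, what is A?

Under do(Y=10), the mechanism Y <- 3 if A >= 6 else 4 is discarded; Y is fixed at 10.
A is not downstream of the intervention, so its value is determined by the original equations.

6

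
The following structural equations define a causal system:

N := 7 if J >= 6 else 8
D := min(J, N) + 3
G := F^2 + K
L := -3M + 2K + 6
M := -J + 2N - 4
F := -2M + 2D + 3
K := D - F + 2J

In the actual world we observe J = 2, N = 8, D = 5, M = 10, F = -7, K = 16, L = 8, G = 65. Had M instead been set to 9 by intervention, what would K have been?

Under do(M=9), the mechanism M := -J + 2N - 4 is discarded; M is fixed at 9.
N = 7 if J >= 6 else 8  [with J=2]  = 8
D = min(J, N) + 3  [with J=2, N=8]  = 5
F = -2M + 2D + 3  [with M=9, D=5]  = -5
K = D - F + 2J  [with D=5, F=-5, J=2]  = 14

14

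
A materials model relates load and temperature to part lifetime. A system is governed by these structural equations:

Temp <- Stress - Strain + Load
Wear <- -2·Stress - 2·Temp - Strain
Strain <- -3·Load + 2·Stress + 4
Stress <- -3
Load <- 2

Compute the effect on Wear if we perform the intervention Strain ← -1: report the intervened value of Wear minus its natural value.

do(Strain=-1) replaces the equation Strain <- -3·Load + 2·Stress + 4 with the constant Strain = -1.
Temp = Stress - Strain + Load  [with Stress=-3, Strain=-1, Load=2]  = 0
Wear = -2·Stress - 2·Temp - Strain  [with Stress=-3, Temp=0, Strain=-1]  = 7
Without intervention: Strain = -3·Load + 2·Stress + 4  [with Load=2, Stress=-3]  = -8; Temp = Stress - Strain + Load  [with Stress=-3, Strain=-8, Load=2]  = 7; Wear = -2·Stress - 2·Temp - Strain  [with Stress=-3, Temp=7, Strain=-8]  = 0.
Change = 7 − 0 = 7.

7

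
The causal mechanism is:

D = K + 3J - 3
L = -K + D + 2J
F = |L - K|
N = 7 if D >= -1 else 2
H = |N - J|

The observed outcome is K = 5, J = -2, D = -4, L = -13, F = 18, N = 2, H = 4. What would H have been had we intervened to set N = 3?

Intervening sets N = 3 and removes its equation (N = 7 if D >= -1 else 2).
H = |N - J|  [with N=3, J=-2]  = 5

5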